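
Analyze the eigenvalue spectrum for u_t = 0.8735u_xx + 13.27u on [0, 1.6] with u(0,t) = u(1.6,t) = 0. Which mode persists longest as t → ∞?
Eigenvalues: λₙ = 0.8735n²π²/1.6² - 13.27.
First three modes:
  n=1: λ₁ = 0.8735π²/1.6² - 13.27 ≈ -9.902
  n=2: λ₂ = 3.494π²/1.6² - 13.27 ≈ 0.2
  n=3: λ₃ = 7.8615π²/1.6² - 13.27 ≈ 17.039
Since 0.8735π²/1.6² ≈ 3.368 < 13.27, λ₁ < 0.
The n=1 mode grows fastest (−λₙ is largest for n=1) → dominates.
Asymptotic: u ~ c₁ sin(πx/1.6) e^{9.902t} (exponential growth at rate −λ₁ ≈ 9.902).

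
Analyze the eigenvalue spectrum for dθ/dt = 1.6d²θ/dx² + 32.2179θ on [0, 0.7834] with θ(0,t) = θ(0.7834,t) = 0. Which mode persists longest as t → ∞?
Eigenvalues: λₙ = 1.6n²π²/0.7834² - 32.2179.
First three modes:
  n=1: λ₁ = 1.6π²/0.7834² - 32.2179 ≈ -6.487
  n=2: λ₂ = 6.4π²/0.7834² - 32.2179 ≈ 70.705
  n=3: λ₃ = 14.4π²/0.7834² - 32.2179 ≈ 199.359
Since 1.6π²/0.7834² ≈ 25.731 < 32.2179, λ₁ < 0.
The n=1 mode grows fastest (−λₙ is largest for n=1) → dominates.
Asymptotic: θ ~ c₁ sin(πx/0.7834) e^{6.487t} (exponential growth at rate −λ₁ ≈ 6.487).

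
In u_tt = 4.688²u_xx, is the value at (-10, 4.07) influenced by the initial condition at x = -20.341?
Yes. The domain of dependence is [-29.08016, 9.08016], and -20.341 ∈ [-29.08016, 9.08016].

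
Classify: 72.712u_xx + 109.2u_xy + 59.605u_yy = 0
Elliptic (discriminant = -5411.35504).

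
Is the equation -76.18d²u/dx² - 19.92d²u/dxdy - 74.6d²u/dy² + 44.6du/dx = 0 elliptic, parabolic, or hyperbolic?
Computing B² - 4AC with A = -76.18, B = -19.92, C = -74.6: discriminant = -22335.3056 (negative). Answer: elliptic.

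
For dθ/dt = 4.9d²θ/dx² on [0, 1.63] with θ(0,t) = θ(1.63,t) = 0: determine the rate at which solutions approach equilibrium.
Eigenvalues: λₙ = 4.9n²π²/1.63².
First three modes:
  n=1: λ₁ = 4.9π²/1.63² ≈ 18.202
  n=2: λ₂ = 19.6π²/1.63² ≈ 72.808 (4× faster decay)
  n=3: λ₃ = 44.1π²/1.63² ≈ 163.819 (9× faster decay)
As t → ∞, higher modes decay exponentially faster. The n=1 mode dominates: θ ~ c₁ sin(πx/1.63) e^{-λ₁t}.
Decay rate: λ₁ = 4.9π²/1.63² ≈ 18.202.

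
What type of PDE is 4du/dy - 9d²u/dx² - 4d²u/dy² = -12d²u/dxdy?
Rewriting in standard form: -9d²u/dx² + 12d²u/dxdy - 4d²u/dy² + 4du/dy = 0. With A = -9, B = 12, C = -4, the discriminant is 0. This is a parabolic PDE.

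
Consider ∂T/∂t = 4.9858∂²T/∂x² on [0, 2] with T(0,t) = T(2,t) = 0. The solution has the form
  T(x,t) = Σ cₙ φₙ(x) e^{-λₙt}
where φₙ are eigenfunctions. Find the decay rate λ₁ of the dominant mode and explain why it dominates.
Eigenvalues: λₙ = 4.9858n²π²/2².
First three modes:
  n=1: λ₁ = 4.9858π²/2² ≈ 12.302
  n=2: λ₂ = 19.9432π²/2² ≈ 49.208 (4× faster decay)
  n=3: λ₃ = 44.8722π²/2² ≈ 110.718 (9× faster decay)
As t → ∞, higher modes decay exponentially faster. The n=1 mode dominates: T ~ c₁ sin(πx/2) e^{-λ₁t}.
Decay rate: λ₁ = 4.9858π²/2² ≈ 12.302.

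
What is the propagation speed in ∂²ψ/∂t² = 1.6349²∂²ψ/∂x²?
Speed = 1.6349. Information travels along characteristics x = x₀ ± 1.6349t.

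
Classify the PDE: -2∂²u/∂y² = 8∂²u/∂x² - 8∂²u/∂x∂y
Rewriting in standard form: -8∂²u/∂x² + 8∂²u/∂x∂y - 2∂²u/∂y² = 0. A = -8, B = 8, C = -2. Discriminant B² - 4AC = 0. Since 0 = 0, parabolic.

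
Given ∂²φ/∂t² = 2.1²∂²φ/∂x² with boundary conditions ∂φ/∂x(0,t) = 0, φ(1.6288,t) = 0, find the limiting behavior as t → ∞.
φ oscillates (no decay). Energy is conserved; the solution oscillates indefinitely as standing waves.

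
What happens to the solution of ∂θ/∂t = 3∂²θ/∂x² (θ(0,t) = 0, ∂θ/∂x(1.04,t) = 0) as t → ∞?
θ → 0. Heat escapes through the Dirichlet boundary.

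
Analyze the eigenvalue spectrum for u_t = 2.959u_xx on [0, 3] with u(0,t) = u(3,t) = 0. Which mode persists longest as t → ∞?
Eigenvalues: λₙ = 2.959n²π²/3².
First three modes:
  n=1: λ₁ = 2.959π²/3² ≈ 3.245
  n=2: λ₂ = 11.836π²/3² ≈ 12.98 (4× faster decay)
  n=3: λ₃ = 26.631π²/3² ≈ 29.204 (9× faster decay)
As t → ∞, higher modes decay exponentially faster. The n=1 mode dominates: u ~ c₁ sin(πx/3) e^{-λ₁t}.
Decay rate: λ₁ = 2.959π²/3² ≈ 3.245.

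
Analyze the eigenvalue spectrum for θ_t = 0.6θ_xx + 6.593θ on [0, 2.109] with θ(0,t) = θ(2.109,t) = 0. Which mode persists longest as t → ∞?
Eigenvalues: λₙ = 0.6n²π²/2.109² - 6.593.
First three modes:
  n=1: λ₁ = 0.6π²/2.109² - 6.593 ≈ -5.262
  n=2: λ₂ = 2.4π²/2.109² - 6.593 ≈ -1.268
  n=3: λ₃ = 5.4π²/2.109² - 6.593 ≈ 5.389
Since 0.6π²/2.109² ≈ 1.331 < 6.593, λ₁ < 0.
The n=1 mode grows fastest (−λₙ is largest for n=1) → dominates.
Asymptotic: θ ~ c₁ sin(πx/2.109) e^{5.262t} (exponential growth at rate −λ₁ ≈ 5.262).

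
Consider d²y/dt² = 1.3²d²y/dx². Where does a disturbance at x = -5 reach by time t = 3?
Domain of influence: [-8.9, -1.1]. Data at x = -5 spreads outward at speed 1.3.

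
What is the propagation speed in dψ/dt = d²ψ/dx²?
Infinite. The heat equation is parabolic, not hyperbolic, so disturbances propagate instantly.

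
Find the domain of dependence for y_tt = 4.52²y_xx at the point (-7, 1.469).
Domain of dependence: [-13.63988, -0.36012]. Signals travel at speed 4.52, so data within |x - -7| ≤ 4.52·1.469 = 6.63988 can reach the point.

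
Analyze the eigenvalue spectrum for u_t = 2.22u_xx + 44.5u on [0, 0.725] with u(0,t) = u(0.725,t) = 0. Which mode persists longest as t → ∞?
Eigenvalues: λₙ = 2.22n²π²/0.725² - 44.5.
First three modes:
  n=1: λ₁ = 2.22π²/0.725² - 44.5 ≈ -2.815
  n=2: λ₂ = 8.88π²/0.725² - 44.5 ≈ 122.239
  n=3: λ₃ = 19.98π²/0.725² - 44.5 ≈ 330.662
Since 2.22π²/0.725² ≈ 41.685 < 44.5, λ₁ < 0.
The n=1 mode grows fastest (−λₙ is largest for n=1) → dominates.
Asymptotic: u ~ c₁ sin(πx/0.725) e^{2.815t} (exponential growth at rate −λ₁ ≈ 2.815).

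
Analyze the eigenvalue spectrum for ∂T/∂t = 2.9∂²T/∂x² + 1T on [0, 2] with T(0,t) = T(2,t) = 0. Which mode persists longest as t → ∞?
Eigenvalues: λₙ = 2.9n²π²/2² - 1.
First three modes:
  n=1: λ₁ = 2.9π²/2² - 1 ≈ 6.155
  n=2: λ₂ = 11.6π²/2² - 1 ≈ 27.622
  n=3: λ₃ = 26.1π²/2² - 1 ≈ 63.399
Since 2.9π²/2² ≈ 7.155 > 1, all λₙ > 0.
The n=1 mode decays slowest → dominates as t → ∞.
Asymptotic: T ~ c₁ sin(πx/2) e^{-λ₁t} with decay rate λ₁ ≈ 6.155.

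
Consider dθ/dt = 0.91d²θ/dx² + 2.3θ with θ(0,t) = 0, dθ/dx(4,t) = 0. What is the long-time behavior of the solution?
As t → ∞, θ grows unboundedly. Reaction dominates diffusion (r=2.3 > κπ²/(4L²)≈0.14); solution grows exponentially.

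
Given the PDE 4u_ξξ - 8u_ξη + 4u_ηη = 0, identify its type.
The second-order coefficients are A = 4, B = -8, C = 4. Since B² - 4AC = 0 = 0, this is a parabolic PDE.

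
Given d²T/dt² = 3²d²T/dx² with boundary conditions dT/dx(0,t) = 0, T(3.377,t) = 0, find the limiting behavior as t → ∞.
T oscillates (no decay). Energy is conserved; the solution oscillates indefinitely as standing waves.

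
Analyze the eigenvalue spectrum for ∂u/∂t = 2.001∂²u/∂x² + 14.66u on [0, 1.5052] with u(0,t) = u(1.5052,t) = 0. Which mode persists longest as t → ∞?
Eigenvalues: λₙ = 2.001n²π²/1.5052² - 14.66.
First three modes:
  n=1: λ₁ = 2.001π²/1.5052² - 14.66 ≈ -5.943
  n=2: λ₂ = 8.004π²/1.5052² - 14.66 ≈ 20.207
  n=3: λ₃ = 18.009π²/1.5052² - 14.66 ≈ 63.791
Since 2.001π²/1.5052² ≈ 8.717 < 14.66, λ₁ < 0.
The n=1 mode grows fastest (−λₙ is largest for n=1) → dominates.
Asymptotic: u ~ c₁ sin(πx/1.5052) e^{5.943t} (exponential growth at rate −λ₁ ≈ 5.943).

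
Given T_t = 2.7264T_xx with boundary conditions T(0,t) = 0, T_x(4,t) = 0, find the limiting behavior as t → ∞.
T → 0. Heat escapes through the Dirichlet boundary.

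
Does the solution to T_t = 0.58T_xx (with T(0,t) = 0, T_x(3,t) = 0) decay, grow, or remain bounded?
T → 0. Heat escapes through the Dirichlet boundary.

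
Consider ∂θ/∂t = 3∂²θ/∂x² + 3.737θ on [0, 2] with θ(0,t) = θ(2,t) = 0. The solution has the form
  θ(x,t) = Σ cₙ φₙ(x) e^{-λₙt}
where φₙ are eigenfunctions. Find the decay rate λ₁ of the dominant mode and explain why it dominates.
Eigenvalues: λₙ = 3n²π²/2² - 3.737.
First three modes:
  n=1: λ₁ = 3π²/2² - 3.737 ≈ 3.665
  n=2: λ₂ = 12π²/2² - 3.737 ≈ 25.872
  n=3: λ₃ = 27π²/2² - 3.737 ≈ 62.883
Since 3π²/2² ≈ 7.402 > 3.737, all λₙ > 0.
The n=1 mode decays slowest → dominates as t → ∞.
Asymptotic: θ ~ c₁ sin(πx/2) e^{-λ₁t} with decay rate λ₁ ≈ 3.665.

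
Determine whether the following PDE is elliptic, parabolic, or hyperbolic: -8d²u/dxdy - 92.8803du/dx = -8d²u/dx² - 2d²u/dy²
Rewriting in standard form: 8d²u/dx² - 8d²u/dxdy + 2d²u/dy² - 92.8803du/dx = 0. Coefficients: A = 8, B = -8, C = 2. B² - 4AC = 0, which is zero, so the equation is parabolic.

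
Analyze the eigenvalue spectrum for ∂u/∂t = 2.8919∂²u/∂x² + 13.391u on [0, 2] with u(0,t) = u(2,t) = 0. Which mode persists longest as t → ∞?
Eigenvalues: λₙ = 2.8919n²π²/2² - 13.391.
First three modes:
  n=1: λ₁ = 2.8919π²/2² - 13.391 ≈ -6.256
  n=2: λ₂ = 11.5676π²/2² - 13.391 ≈ 15.151
  n=3: λ₃ = 26.0271π²/2² - 13.391 ≈ 50.828
Since 2.8919π²/2² ≈ 7.135 < 13.391, λ₁ < 0.
The n=1 mode grows fastest (−λₙ is largest for n=1) → dominates.
Asymptotic: u ~ c₁ sin(πx/2) e^{6.256t} (exponential growth at rate −λ₁ ≈ 6.256).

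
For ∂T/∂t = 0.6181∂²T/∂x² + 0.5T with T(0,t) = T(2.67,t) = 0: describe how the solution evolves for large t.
T → 0. Diffusion dominates reaction (r=0.5 < κπ²/L²≈0.86); solution decays.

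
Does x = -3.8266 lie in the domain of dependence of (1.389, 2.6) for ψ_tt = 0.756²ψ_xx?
No. The domain of dependence is [-0.5766, 3.3546], and -3.8266 is outside this interval.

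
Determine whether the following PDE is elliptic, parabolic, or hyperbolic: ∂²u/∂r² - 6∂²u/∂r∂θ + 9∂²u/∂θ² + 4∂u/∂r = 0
Coefficients: A = 1, B = -6, C = 9. B² - 4AC = 0, which is zero, so the equation is parabolic.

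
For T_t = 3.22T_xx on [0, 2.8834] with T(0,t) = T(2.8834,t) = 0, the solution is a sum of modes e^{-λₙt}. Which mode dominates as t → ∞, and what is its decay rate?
Eigenvalues: λₙ = 3.22n²π²/2.8834².
First three modes:
  n=1: λ₁ = 3.22π²/2.8834² ≈ 3.822
  n=2: λ₂ = 12.88π²/2.8834² ≈ 15.29 (4× faster decay)
  n=3: λ₃ = 28.98π²/2.8834² ≈ 34.402 (9× faster decay)
As t → ∞, higher modes decay exponentially faster. The n=1 mode dominates: T ~ c₁ sin(πx/2.8834) e^{-λ₁t}.
Decay rate: λ₁ = 3.22π²/2.8834² ≈ 3.822.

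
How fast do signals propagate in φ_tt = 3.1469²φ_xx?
Speed = 3.1469. Information travels along characteristics x = x₀ ± 3.1469t.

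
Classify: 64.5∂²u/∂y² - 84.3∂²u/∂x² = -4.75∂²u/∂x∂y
Rewriting in standard form: -84.3∂²u/∂x² + 4.75∂²u/∂x∂y + 64.5∂²u/∂y² = 0. Hyperbolic (discriminant = 21771.9625).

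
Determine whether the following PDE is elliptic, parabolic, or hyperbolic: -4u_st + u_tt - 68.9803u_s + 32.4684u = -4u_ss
Rewriting in standard form: 4u_ss - 4u_st + u_tt - 68.9803u_s + 32.4684u = 0. Coefficients: A = 4, B = -4, C = 1. B² - 4AC = 0, which is zero, so the equation is parabolic.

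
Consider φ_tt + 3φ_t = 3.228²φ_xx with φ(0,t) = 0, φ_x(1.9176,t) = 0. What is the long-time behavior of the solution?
As t → ∞, φ → 0. Damping (γ=3) dissipates energy; oscillations decay exponentially.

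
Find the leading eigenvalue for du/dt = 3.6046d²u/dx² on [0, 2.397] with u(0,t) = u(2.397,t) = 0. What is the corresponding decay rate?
Eigenvalues: λₙ = 3.6046n²π²/2.397².
First three modes:
  n=1: λ₁ = 3.6046π²/2.397² ≈ 6.192
  n=2: λ₂ = 14.4184π²/2.397² ≈ 24.767 (4× faster decay)
  n=3: λ₃ = 32.4414π²/2.397² ≈ 55.727 (9× faster decay)
As t → ∞, higher modes decay exponentially faster. The n=1 mode dominates: u ~ c₁ sin(πx/2.397) e^{-λ₁t}.
Decay rate: λ₁ = 3.6046π²/2.397² ≈ 6.192.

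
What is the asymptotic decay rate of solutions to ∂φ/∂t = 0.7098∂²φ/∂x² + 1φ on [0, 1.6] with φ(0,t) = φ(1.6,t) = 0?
Eigenvalues: λₙ = 0.7098n²π²/1.6² - 1.
First three modes:
  n=1: λ₁ = 0.7098π²/1.6² - 1 ≈ 1.737
  n=2: λ₂ = 2.8392π²/1.6² - 1 ≈ 9.946
  n=3: λ₃ = 6.3882π²/1.6² - 1 ≈ 23.629
Since 0.7098π²/1.6² ≈ 2.737 > 1, all λₙ > 0.
The n=1 mode decays slowest → dominates as t → ∞.
Asymptotic: φ ~ c₁ sin(πx/1.6) e^{-λ₁t} with decay rate λ₁ ≈ 1.737.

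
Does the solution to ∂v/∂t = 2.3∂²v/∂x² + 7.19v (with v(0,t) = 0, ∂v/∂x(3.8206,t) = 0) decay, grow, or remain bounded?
v grows unboundedly. Reaction dominates diffusion (r=7.19 > κπ²/(4L²)≈0.39); solution grows exponentially.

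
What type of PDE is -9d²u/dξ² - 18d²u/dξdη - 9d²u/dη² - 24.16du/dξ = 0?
With A = -9, B = -18, C = -9, the discriminant is 0. This is a parabolic PDE.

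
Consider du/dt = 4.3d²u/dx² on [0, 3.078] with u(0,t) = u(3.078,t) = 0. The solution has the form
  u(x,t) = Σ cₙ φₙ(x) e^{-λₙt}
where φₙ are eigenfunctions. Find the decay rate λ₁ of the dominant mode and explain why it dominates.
Eigenvalues: λₙ = 4.3n²π²/3.078².
First three modes:
  n=1: λ₁ = 4.3π²/3.078² ≈ 4.48
  n=2: λ₂ = 17.2π²/3.078² ≈ 17.918 (4× faster decay)
  n=3: λ₃ = 38.7π²/3.078² ≈ 40.316 (9× faster decay)
As t → ∞, higher modes decay exponentially faster. The n=1 mode dominates: u ~ c₁ sin(πx/3.078) e^{-λ₁t}.
Decay rate: λ₁ = 4.3π²/3.078² ≈ 4.48.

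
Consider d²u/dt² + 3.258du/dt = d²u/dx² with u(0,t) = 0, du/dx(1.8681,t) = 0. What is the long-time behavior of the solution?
As t → ∞, u → 0. Damping (γ=3.258) dissipates energy; oscillations decay exponentially.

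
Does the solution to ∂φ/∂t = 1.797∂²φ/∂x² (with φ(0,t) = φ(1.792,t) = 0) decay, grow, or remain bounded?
φ → 0. Heat diffuses out through both boundaries.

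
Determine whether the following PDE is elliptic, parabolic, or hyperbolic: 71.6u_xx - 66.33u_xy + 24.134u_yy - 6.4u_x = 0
Coefficients: A = 71.6, B = -66.33, C = 24.134. B² - 4AC = -2512.3087, which is negative, so the equation is elliptic.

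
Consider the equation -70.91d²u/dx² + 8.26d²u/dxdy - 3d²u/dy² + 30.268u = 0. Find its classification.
Elliptic. (A = -70.91, B = 8.26, C = -3 gives B² - 4AC = -782.6924.)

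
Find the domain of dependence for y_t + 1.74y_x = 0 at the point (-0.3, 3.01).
A single point: x = -5.5374. The characteristic through (-0.3, 3.01) is x - 1.74t = const, so x = -0.3 - 1.74·3.01 = -5.5374.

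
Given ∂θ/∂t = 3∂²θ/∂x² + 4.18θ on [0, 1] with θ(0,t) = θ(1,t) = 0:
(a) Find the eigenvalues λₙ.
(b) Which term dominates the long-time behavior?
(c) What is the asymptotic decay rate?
Eigenvalues: λₙ = 3n²π²/1² - 4.18.
First three modes:
  n=1: λ₁ = 3π² - 4.18 ≈ 25.429
  n=2: λ₂ = 12π² - 4.18 ≈ 114.255
  n=3: λ₃ = 27π² - 4.18 ≈ 262.299
Since 3π² ≈ 29.609 > 4.18, all λₙ > 0.
The n=1 mode decays slowest → dominates as t → ∞.
Asymptotic: θ ~ c₁ sin(πx/1) e^{-λ₁t} with decay rate λ₁ ≈ 25.429.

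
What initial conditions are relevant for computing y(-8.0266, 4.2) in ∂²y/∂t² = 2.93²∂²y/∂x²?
Domain of dependence: [-20.3326, 4.2794]. Signals travel at speed 2.93, so data within |x - -8.0266| ≤ 2.93·4.2 = 12.306 can reach the point.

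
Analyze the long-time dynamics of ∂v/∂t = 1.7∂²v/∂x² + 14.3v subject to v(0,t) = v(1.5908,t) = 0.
Long-time behavior: v grows unboundedly. Reaction dominates diffusion (r=14.3 > κπ²/L²≈6.63); solution grows exponentially.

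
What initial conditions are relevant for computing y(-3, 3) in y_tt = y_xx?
Domain of dependence: [-6, 0]. Signals travel at speed 1, so data within |x - -3| ≤ 1·3 = 3 can reach the point.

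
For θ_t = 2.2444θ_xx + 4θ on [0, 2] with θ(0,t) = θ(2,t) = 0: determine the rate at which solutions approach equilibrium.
Eigenvalues: λₙ = 2.2444n²π²/2² - 4.
First three modes:
  n=1: λ₁ = 2.2444π²/2² - 4 ≈ 1.538
  n=2: λ₂ = 8.9776π²/2² - 4 ≈ 18.151
  n=3: λ₃ = 20.1996π²/2² - 4 ≈ 45.841
Since 2.2444π²/2² ≈ 5.538 > 4, all λₙ > 0.
The n=1 mode decays slowest → dominates as t → ∞.
Asymptotic: θ ~ c₁ sin(πx/2) e^{-λ₁t} with decay rate λ₁ ≈ 1.538.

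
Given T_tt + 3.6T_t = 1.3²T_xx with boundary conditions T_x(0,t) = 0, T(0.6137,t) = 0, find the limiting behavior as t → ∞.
T → 0. Damping (γ=3.6) dissipates energy; oscillations decay exponentially.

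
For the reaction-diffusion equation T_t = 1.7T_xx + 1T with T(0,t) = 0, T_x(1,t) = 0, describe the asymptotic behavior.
T → 0. Diffusion dominates reaction (r=1 < κπ²/(4L²)≈4.19); solution decays.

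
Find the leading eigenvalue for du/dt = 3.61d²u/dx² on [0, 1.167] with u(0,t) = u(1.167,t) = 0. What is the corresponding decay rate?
Eigenvalues: λₙ = 3.61n²π²/1.167².
First three modes:
  n=1: λ₁ = 3.61π²/1.167² ≈ 26.162
  n=2: λ₂ = 14.44π²/1.167² ≈ 104.647 (4× faster decay)
  n=3: λ₃ = 32.49π²/1.167² ≈ 235.455 (9× faster decay)
As t → ∞, higher modes decay exponentially faster. The n=1 mode dominates: u ~ c₁ sin(πx/1.167) e^{-λ₁t}.
Decay rate: λ₁ = 3.61π²/1.167² ≈ 26.162.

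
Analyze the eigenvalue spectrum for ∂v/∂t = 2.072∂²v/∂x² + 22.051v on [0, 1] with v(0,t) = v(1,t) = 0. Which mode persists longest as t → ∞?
Eigenvalues: λₙ = 2.072n²π²/1² - 22.051.
First three modes:
  n=1: λ₁ = 2.072π² - 22.051 ≈ -1.601
  n=2: λ₂ = 8.288π² - 22.051 ≈ 59.748
  n=3: λ₃ = 18.648π² - 22.051 ≈ 161.997
Since 2.072π² ≈ 20.45 < 22.051, λ₁ < 0.
The n=1 mode grows fastest (−λₙ is largest for n=1) → dominates.
Asymptotic: v ~ c₁ sin(πx/1) e^{1.601t} (exponential growth at rate −λ₁ ≈ 1.601).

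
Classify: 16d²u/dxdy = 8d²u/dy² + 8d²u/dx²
Rewriting in standard form: -8d²u/dx² + 16d²u/dxdy - 8d²u/dy² = 0. Parabolic (discriminant = 0).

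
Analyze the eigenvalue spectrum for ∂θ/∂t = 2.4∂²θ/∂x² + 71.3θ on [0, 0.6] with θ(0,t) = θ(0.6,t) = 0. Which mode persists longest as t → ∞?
Eigenvalues: λₙ = 2.4n²π²/0.6² - 71.3.
First three modes:
  n=1: λ₁ = 2.4π²/0.6² - 71.3 ≈ -5.503
  n=2: λ₂ = 9.6π²/0.6² - 71.3 ≈ 191.889
  n=3: λ₃ = 21.6π²/0.6² - 71.3 ≈ 520.876
Since 2.4π²/0.6² ≈ 65.797 < 71.3, λ₁ < 0.
The n=1 mode grows fastest (−λₙ is largest for n=1) → dominates.
Asymptotic: θ ~ c₁ sin(πx/0.6) e^{5.503t} (exponential growth at rate −λ₁ ≈ 5.503).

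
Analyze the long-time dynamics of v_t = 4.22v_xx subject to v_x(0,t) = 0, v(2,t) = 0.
Long-time behavior: v → 0. Heat escapes through the Dirichlet boundary.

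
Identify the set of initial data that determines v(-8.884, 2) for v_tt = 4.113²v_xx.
Domain of dependence: [-17.11, -0.658]. Signals travel at speed 4.113, so data within |x - -8.884| ≤ 4.113·2 = 8.226 can reach the point.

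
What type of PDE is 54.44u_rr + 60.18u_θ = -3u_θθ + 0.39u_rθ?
Rewriting in standard form: 54.44u_rr - 0.39u_rθ + 3u_θθ + 60.18u_θ = 0. With A = 54.44, B = -0.39, C = 3, the discriminant is -653.1279. This is an elliptic PDE.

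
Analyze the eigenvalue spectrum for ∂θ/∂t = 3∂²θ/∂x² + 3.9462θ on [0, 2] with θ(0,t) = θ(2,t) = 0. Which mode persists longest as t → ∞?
Eigenvalues: λₙ = 3n²π²/2² - 3.9462.
First three modes:
  n=1: λ₁ = 3π²/2² - 3.9462 ≈ 3.456
  n=2: λ₂ = 12π²/2² - 3.9462 ≈ 25.663
  n=3: λ₃ = 27π²/2² - 3.9462 ≈ 62.674
Since 3π²/2² ≈ 7.402 > 3.9462, all λₙ > 0.
The n=1 mode decays slowest → dominates as t → ∞.
Asymptotic: θ ~ c₁ sin(πx/2) e^{-λ₁t} with decay rate λ₁ ≈ 3.456.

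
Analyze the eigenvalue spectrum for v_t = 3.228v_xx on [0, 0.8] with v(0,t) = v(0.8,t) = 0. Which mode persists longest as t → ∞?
Eigenvalues: λₙ = 3.228n²π²/0.8².
First three modes:
  n=1: λ₁ = 3.228π²/0.8² ≈ 49.78
  n=2: λ₂ = 12.912π²/0.8² ≈ 199.119 (4× faster decay)
  n=3: λ₃ = 29.052π²/0.8² ≈ 448.018 (9× faster decay)
As t → ∞, higher modes decay exponentially faster. The n=1 mode dominates: v ~ c₁ sin(πx/0.8) e^{-λ₁t}.
Decay rate: λ₁ = 3.228π²/0.8² ≈ 49.78.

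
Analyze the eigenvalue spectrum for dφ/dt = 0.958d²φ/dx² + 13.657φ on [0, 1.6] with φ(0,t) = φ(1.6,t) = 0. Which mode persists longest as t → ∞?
Eigenvalues: λₙ = 0.958n²π²/1.6² - 13.657.
First three modes:
  n=1: λ₁ = 0.958π²/1.6² - 13.657 ≈ -9.964
  n=2: λ₂ = 3.832π²/1.6² - 13.657 ≈ 1.117
  n=3: λ₃ = 8.622π²/1.6² - 13.657 ≈ 19.584
Since 0.958π²/1.6² ≈ 3.693 < 13.657, λ₁ < 0.
The n=1 mode grows fastest (−λₙ is largest for n=1) → dominates.
Asymptotic: φ ~ c₁ sin(πx/1.6) e^{9.964t} (exponential growth at rate −λ₁ ≈ 9.964).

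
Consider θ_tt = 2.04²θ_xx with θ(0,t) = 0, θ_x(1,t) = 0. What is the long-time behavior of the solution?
As t → ∞, θ oscillates (no decay). Energy is conserved; the solution oscillates indefinitely as standing waves.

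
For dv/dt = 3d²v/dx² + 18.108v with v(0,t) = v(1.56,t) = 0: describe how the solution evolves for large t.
v grows unboundedly. Reaction dominates diffusion (r=18.108 > κπ²/L²≈12.17); solution grows exponentially.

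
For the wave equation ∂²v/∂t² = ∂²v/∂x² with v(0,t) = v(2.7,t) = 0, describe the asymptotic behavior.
v oscillates (no decay). Energy is conserved; the solution oscillates indefinitely as standing waves.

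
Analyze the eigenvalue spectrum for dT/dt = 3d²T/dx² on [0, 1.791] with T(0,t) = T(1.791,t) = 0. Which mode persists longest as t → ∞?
Eigenvalues: λₙ = 3n²π²/1.791².
First three modes:
  n=1: λ₁ = 3π²/1.791² ≈ 9.231
  n=2: λ₂ = 12π²/1.791² ≈ 36.922 (4× faster decay)
  n=3: λ₃ = 27π²/1.791² ≈ 83.075 (9× faster decay)
As t → ∞, higher modes decay exponentially faster. The n=1 mode dominates: T ~ c₁ sin(πx/1.791) e^{-λ₁t}.
Decay rate: λ₁ = 3π²/1.791² ≈ 9.231.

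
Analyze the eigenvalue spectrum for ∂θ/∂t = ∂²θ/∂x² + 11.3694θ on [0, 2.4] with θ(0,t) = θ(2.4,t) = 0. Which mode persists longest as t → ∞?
Eigenvalues: λₙ = n²π²/2.4² - 11.3694.
First three modes:
  n=1: λ₁ = π²/2.4² - 11.3694 ≈ -9.656
  n=2: λ₂ = 4π²/2.4² - 11.3694 ≈ -4.516
  n=3: λ₃ = 9π²/2.4² - 11.3694 ≈ 4.052
Since π²/2.4² ≈ 1.713 < 11.3694, λ₁ < 0.
The n=1 mode grows fastest (−λₙ is largest for n=1) → dominates.
Asymptotic: θ ~ c₁ sin(πx/2.4) e^{9.656t} (exponential growth at rate −λ₁ ≈ 9.656).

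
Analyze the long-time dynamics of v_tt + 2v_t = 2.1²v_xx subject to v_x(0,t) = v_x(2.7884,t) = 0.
Long-time behavior: v → constant (steady state). Damping (γ=2) dissipates the nonconstant modes; with Neumann BCs the spatial average obeys M''+γM'=0 and tends to a finite limit.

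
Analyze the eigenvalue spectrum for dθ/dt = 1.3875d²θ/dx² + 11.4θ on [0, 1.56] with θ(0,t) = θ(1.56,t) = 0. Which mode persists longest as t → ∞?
Eigenvalues: λₙ = 1.3875n²π²/1.56² - 11.4.
First three modes:
  n=1: λ₁ = 1.3875π²/1.56² - 11.4 ≈ -5.773
  n=2: λ₂ = 5.55π²/1.56² - 11.4 ≈ 11.108
  n=3: λ₃ = 12.4875π²/1.56² - 11.4 ≈ 39.244
Since 1.3875π²/1.56² ≈ 5.627 < 11.4, λ₁ < 0.
The n=1 mode grows fastest (−λₙ is largest for n=1) → dominates.
Asymptotic: θ ~ c₁ sin(πx/1.56) e^{5.773t} (exponential growth at rate −λ₁ ≈ 5.773).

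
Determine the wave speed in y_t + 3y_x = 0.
Speed = 3. Information travels along x - 3t = const (rightward).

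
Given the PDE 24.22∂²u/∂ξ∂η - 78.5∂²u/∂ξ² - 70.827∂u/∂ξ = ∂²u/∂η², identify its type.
Rewriting in standard form: -78.5∂²u/∂ξ² + 24.22∂²u/∂ξ∂η - ∂²u/∂η² - 70.827∂u/∂ξ = 0. The second-order coefficients are A = -78.5, B = 24.22, C = -1. Since B² - 4AC = 272.6084 > 0, this is a hyperbolic PDE.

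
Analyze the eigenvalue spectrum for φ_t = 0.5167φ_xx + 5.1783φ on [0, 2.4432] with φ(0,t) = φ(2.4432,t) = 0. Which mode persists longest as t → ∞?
Eigenvalues: λₙ = 0.5167n²π²/2.4432² - 5.1783.
First three modes:
  n=1: λ₁ = 0.5167π²/2.4432² - 5.1783 ≈ -4.324
  n=2: λ₂ = 2.0668π²/2.4432² - 5.1783 ≈ -1.761
  n=3: λ₃ = 4.6503π²/2.4432² - 5.1783 ≈ 2.511
Since 0.5167π²/2.4432² ≈ 0.854 < 5.1783, λ₁ < 0.
The n=1 mode grows fastest (−λₙ is largest for n=1) → dominates.
Asymptotic: φ ~ c₁ sin(πx/2.4432) e^{4.324t} (exponential growth at rate −λ₁ ≈ 4.324).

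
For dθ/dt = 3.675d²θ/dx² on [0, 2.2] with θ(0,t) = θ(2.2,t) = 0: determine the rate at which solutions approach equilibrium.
Eigenvalues: λₙ = 3.675n²π²/2.2².
First three modes:
  n=1: λ₁ = 3.675π²/2.2² ≈ 7.494
  n=2: λ₂ = 14.7π²/2.2² ≈ 29.976 (4× faster decay)
  n=3: λ₃ = 33.075π²/2.2² ≈ 67.446 (9× faster decay)
As t → ∞, higher modes decay exponentially faster. The n=1 mode dominates: θ ~ c₁ sin(πx/2.2) e^{-λ₁t}.
Decay rate: λ₁ = 3.675π²/2.2² ≈ 7.494.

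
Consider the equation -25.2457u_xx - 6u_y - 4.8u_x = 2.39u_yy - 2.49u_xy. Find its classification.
Rewriting in standard form: -25.2457u_xx + 2.49u_xy - 2.39u_yy - 4.8u_x - 6u_y = 0. Elliptic. (A = -25.2457, B = 2.49, C = -2.39 gives B² - 4AC = -235.148792.)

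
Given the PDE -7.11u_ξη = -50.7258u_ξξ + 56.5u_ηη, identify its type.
Rewriting in standard form: 50.7258u_ξξ - 7.11u_ξη - 56.5u_ηη = 0. The second-order coefficients are A = 50.7258, B = -7.11, C = -56.5. Since B² - 4AC = 11514.5829 > 0, this is a hyperbolic PDE.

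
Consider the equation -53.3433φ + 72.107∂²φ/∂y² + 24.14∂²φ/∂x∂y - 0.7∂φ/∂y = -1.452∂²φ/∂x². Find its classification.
Rewriting in standard form: 1.452∂²φ/∂x² + 24.14∂²φ/∂x∂y + 72.107∂²φ/∂y² - 0.7∂φ/∂y - 53.3433φ = 0. Hyperbolic. (A = 1.452, B = 24.14, C = 72.107 gives B² - 4AC = 163.942144.)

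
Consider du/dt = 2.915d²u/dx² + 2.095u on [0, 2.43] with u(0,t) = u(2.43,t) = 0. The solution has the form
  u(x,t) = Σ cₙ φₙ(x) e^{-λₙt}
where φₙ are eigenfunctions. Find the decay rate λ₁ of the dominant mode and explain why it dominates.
Eigenvalues: λₙ = 2.915n²π²/2.43² - 2.095.
First three modes:
  n=1: λ₁ = 2.915π²/2.43² - 2.095 ≈ 2.777
  n=2: λ₂ = 11.66π²/2.43² - 2.095 ≈ 17.394
  n=3: λ₃ = 26.235π²/2.43² - 2.095 ≈ 41.755
Since 2.915π²/2.43² ≈ 4.872 > 2.095, all λₙ > 0.
The n=1 mode decays slowest → dominates as t → ∞.
Asymptotic: u ~ c₁ sin(πx/2.43) e^{-λ₁t} with decay rate λ₁ ≈ 2.777.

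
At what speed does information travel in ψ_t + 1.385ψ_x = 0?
Speed = 1.385. Information travels along x - 1.385t = const (rightward).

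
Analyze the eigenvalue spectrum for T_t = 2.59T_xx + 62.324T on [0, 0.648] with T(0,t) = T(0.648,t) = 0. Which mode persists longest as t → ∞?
Eigenvalues: λₙ = 2.59n²π²/0.648² - 62.324.
First three modes:
  n=1: λ₁ = 2.59π²/0.648² - 62.324 ≈ -1.448
  n=2: λ₂ = 10.36π²/0.648² - 62.324 ≈ 181.182
  n=3: λ₃ = 23.31π²/0.648² - 62.324 ≈ 485.564
Since 2.59π²/0.648² ≈ 60.876 < 62.324, λ₁ < 0.
The n=1 mode grows fastest (−λₙ is largest for n=1) → dominates.
Asymptotic: T ~ c₁ sin(πx/0.648) e^{1.448t} (exponential growth at rate −λ₁ ≈ 1.448).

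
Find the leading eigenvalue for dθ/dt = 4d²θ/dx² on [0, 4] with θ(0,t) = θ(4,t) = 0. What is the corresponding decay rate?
Eigenvalues: λₙ = 4n²π²/4².
First three modes:
  n=1: λ₁ = 4π²/4² ≈ 2.467
  n=2: λ₂ = 16π²/4² ≈ 9.87 (4× faster decay)
  n=3: λ₃ = 36π²/4² ≈ 22.207 (9× faster decay)
As t → ∞, higher modes decay exponentially faster. The n=1 mode dominates: θ ~ c₁ sin(πx/4) e^{-λ₁t}.
Decay rate: λ₁ = 4π²/4² ≈ 2.467.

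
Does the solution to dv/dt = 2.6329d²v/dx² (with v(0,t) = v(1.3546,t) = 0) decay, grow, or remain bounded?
v → 0. Heat diffuses out through both boundaries.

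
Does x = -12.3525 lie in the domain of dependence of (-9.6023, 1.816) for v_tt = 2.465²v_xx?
Yes. The domain of dependence is [-14.07874, -5.12586], and -12.3525 ∈ [-14.07874, -5.12586].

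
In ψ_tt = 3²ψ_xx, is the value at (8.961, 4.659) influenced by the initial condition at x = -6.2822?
No. The domain of dependence is [-5.016, 22.938], and -6.2822 is outside this interval.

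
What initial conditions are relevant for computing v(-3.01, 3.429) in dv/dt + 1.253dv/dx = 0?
A single point: x = -7.306537. The characteristic through (-3.01, 3.429) is x - 1.253t = const, so x = -3.01 - 1.253·3.429 = -7.306537.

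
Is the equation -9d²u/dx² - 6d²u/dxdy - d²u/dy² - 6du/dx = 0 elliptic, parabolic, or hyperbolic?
Computing B² - 4AC with A = -9, B = -6, C = -1: discriminant = 0 (zero). Answer: parabolic.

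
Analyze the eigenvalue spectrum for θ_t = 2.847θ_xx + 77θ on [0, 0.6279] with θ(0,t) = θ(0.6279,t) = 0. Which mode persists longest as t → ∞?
Eigenvalues: λₙ = 2.847n²π²/0.6279² - 77.
First three modes:
  n=1: λ₁ = 2.847π²/0.6279² - 77 ≈ -5.73
  n=2: λ₂ = 11.388π²/0.6279² - 77 ≈ 208.08
  n=3: λ₃ = 25.623π²/0.6279² - 77 ≈ 564.429
Since 2.847π²/0.6279² ≈ 71.27 < 77, λ₁ < 0.
The n=1 mode grows fastest (−λₙ is largest for n=1) → dominates.
Asymptotic: θ ~ c₁ sin(πx/0.6279) e^{5.73t} (exponential growth at rate −λ₁ ≈ 5.73).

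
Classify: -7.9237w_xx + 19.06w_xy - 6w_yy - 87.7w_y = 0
Hyperbolic (discriminant = 173.1148).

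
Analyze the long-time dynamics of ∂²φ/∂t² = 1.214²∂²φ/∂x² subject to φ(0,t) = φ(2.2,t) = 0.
Long-time behavior: φ oscillates (no decay). Energy is conserved; the solution oscillates indefinitely as standing waves.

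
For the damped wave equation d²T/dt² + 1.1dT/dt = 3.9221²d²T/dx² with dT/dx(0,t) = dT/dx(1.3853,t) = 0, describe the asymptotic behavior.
T → constant (steady state). Damping (γ=1.1) dissipates the nonconstant modes; with Neumann BCs the spatial average obeys M''+γM'=0 and tends to a finite limit.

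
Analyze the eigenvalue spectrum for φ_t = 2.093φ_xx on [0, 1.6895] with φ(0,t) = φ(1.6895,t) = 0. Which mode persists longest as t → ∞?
Eigenvalues: λₙ = 2.093n²π²/1.6895².
First three modes:
  n=1: λ₁ = 2.093π²/1.6895² ≈ 7.237
  n=2: λ₂ = 8.372π²/1.6895² ≈ 28.948 (4× faster decay)
  n=3: λ₃ = 18.837π²/1.6895² ≈ 65.132 (9× faster decay)
As t → ∞, higher modes decay exponentially faster. The n=1 mode dominates: φ ~ c₁ sin(πx/1.6895) e^{-λ₁t}.
Decay rate: λ₁ = 2.093π²/1.6895² ≈ 7.237.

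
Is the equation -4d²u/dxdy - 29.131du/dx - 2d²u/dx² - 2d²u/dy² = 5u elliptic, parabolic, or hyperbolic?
Rewriting in standard form: -2d²u/dx² - 4d²u/dxdy - 2d²u/dy² - 29.131du/dx - 5u = 0. Computing B² - 4AC with A = -2, B = -4, C = -2: discriminant = 0 (zero). Answer: parabolic.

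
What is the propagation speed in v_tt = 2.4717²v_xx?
Speed = 2.4717. Information travels along characteristics x = x₀ ± 2.4717t.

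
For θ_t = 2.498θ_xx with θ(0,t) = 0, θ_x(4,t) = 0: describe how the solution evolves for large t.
θ → 0. Heat escapes through the Dirichlet boundary.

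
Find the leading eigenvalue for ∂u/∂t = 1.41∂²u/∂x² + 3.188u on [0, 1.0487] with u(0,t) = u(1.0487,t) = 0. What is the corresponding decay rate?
Eigenvalues: λₙ = 1.41n²π²/1.0487² - 3.188.
First three modes:
  n=1: λ₁ = 1.41π²/1.0487² - 3.188 ≈ 9.466
  n=2: λ₂ = 5.64π²/1.0487² - 3.188 ≈ 47.427
  n=3: λ₃ = 12.69π²/1.0487² - 3.188 ≈ 110.695
Since 1.41π²/1.0487² ≈ 12.654 > 3.188, all λₙ > 0.
The n=1 mode decays slowest → dominates as t → ∞.
Asymptotic: u ~ c₁ sin(πx/1.0487) e^{-λ₁t} with decay rate λ₁ ≈ 9.466.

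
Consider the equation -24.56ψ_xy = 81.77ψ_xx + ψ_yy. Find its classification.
Rewriting in standard form: -81.77ψ_xx - 24.56ψ_xy - ψ_yy = 0. Hyperbolic. (A = -81.77, B = -24.56, C = -1 gives B² - 4AC = 276.1136.)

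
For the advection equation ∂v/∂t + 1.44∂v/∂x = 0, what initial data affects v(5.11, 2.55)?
A single point: x = 1.438. The characteristic through (5.11, 2.55) is x - 1.44t = const, so x = 5.11 - 1.44·2.55 = 1.438.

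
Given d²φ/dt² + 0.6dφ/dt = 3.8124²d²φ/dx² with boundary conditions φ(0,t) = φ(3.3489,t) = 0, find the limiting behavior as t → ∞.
φ → 0. Damping (γ=0.6) dissipates energy; oscillations decay exponentially.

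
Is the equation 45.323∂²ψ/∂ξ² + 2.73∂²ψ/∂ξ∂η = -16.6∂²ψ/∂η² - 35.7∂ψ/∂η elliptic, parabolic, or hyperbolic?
Rewriting in standard form: 45.323∂²ψ/∂ξ² + 2.73∂²ψ/∂ξ∂η + 16.6∂²ψ/∂η² + 35.7∂ψ/∂η = 0. Computing B² - 4AC with A = 45.323, B = 2.73, C = 16.6: discriminant = -3001.9943 (negative). Answer: elliptic.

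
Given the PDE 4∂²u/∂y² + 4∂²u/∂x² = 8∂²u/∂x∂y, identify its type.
Rewriting in standard form: 4∂²u/∂x² - 8∂²u/∂x∂y + 4∂²u/∂y² = 0. The second-order coefficients are A = 4, B = -8, C = 4. Since B² - 4AC = 0 = 0, this is a parabolic PDE.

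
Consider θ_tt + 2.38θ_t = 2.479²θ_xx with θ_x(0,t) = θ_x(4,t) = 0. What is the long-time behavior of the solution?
As t → ∞, θ → constant (steady state). Damping (γ=2.38) dissipates the nonconstant modes; with Neumann BCs the spatial average obeys M''+γM'=0 and tends to a finite limit.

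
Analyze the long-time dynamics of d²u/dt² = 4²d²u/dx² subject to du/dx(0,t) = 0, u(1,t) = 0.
Long-time behavior: u oscillates (no decay). Energy is conserved; the solution oscillates indefinitely as standing waves.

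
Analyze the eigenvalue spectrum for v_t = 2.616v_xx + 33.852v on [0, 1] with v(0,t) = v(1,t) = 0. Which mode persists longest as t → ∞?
Eigenvalues: λₙ = 2.616n²π²/1² - 33.852.
First three modes:
  n=1: λ₁ = 2.616π² - 33.852 ≈ -8.033
  n=2: λ₂ = 10.464π² - 33.852 ≈ 69.424
  n=3: λ₃ = 23.544π² - 33.852 ≈ 198.518
Since 2.616π² ≈ 25.819 < 33.852, λ₁ < 0.
The n=1 mode grows fastest (−λₙ is largest for n=1) → dominates.
Asymptotic: v ~ c₁ sin(πx/1) e^{8.033t} (exponential growth at rate −λ₁ ≈ 8.033).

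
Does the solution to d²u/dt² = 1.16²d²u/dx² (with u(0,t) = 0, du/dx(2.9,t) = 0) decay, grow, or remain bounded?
u oscillates (no decay). Energy is conserved; the solution oscillates indefinitely as standing waves.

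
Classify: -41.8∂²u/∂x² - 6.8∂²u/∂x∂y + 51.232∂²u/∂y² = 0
Hyperbolic (discriminant = 8612.2304).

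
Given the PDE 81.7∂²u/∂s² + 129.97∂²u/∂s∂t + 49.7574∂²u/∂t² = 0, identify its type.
The second-order coefficients are A = 81.7, B = 129.97, C = 49.7574. Since B² - 4AC = 631.48258 > 0, this is a hyperbolic PDE.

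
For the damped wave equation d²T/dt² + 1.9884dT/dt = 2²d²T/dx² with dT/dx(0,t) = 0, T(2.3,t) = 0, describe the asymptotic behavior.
T → 0. Damping (γ=1.9884) dissipates energy; oscillations decay exponentially.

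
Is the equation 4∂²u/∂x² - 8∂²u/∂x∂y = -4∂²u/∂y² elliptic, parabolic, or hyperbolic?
Rewriting in standard form: 4∂²u/∂x² - 8∂²u/∂x∂y + 4∂²u/∂y² = 0. Computing B² - 4AC with A = 4, B = -8, C = 4: discriminant = 0 (zero). Answer: parabolic.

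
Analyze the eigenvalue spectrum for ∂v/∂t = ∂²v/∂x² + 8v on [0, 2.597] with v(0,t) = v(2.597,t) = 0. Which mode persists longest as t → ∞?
Eigenvalues: λₙ = n²π²/2.597² - 8.
First three modes:
  n=1: λ₁ = π²/2.597² - 8 ≈ -6.537
  n=2: λ₂ = 4π²/2.597² - 8 ≈ -2.146
  n=3: λ₃ = 9π²/2.597² - 8 ≈ 5.17
Since π²/2.597² ≈ 1.463 < 8, λ₁ < 0.
The n=1 mode grows fastest (−λₙ is largest for n=1) → dominates.
Asymptotic: v ~ c₁ sin(πx/2.597) e^{6.537t} (exponential growth at rate −λ₁ ≈ 6.537).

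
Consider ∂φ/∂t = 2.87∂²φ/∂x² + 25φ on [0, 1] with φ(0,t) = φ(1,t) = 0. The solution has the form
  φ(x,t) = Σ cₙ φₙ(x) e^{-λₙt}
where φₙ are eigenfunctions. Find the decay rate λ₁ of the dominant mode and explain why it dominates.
Eigenvalues: λₙ = 2.87n²π²/1² - 25.
First three modes:
  n=1: λ₁ = 2.87π² - 25 ≈ 3.326
  n=2: λ₂ = 11.48π² - 25 ≈ 88.303
  n=3: λ₃ = 25.83π² - 25 ≈ 229.932
Since 2.87π² ≈ 28.326 > 25, all λₙ > 0.
The n=1 mode decays slowest → dominates as t → ∞.
Asymptotic: φ ~ c₁ sin(πx/1) e^{-λ₁t} with decay rate λ₁ ≈ 3.326.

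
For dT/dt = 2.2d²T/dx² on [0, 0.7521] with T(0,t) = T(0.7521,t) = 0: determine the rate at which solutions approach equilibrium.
Eigenvalues: λₙ = 2.2n²π²/0.7521².
First three modes:
  n=1: λ₁ = 2.2π²/0.7521² ≈ 38.386
  n=2: λ₂ = 8.8π²/0.7521² ≈ 153.543 (4× faster decay)
  n=3: λ₃ = 19.8π²/0.7521² ≈ 345.473 (9× faster decay)
As t → ∞, higher modes decay exponentially faster. The n=1 mode dominates: T ~ c₁ sin(πx/0.7521) e^{-λ₁t}.
Decay rate: λ₁ = 2.2π²/0.7521² ≈ 38.386.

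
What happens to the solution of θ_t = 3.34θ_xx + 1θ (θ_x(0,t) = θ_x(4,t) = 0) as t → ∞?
θ grows unboundedly. With Neumann BCs the constant mode has diffusion eigenvalue 0, so any r > 0 makes it grow like e^(1t); solution grows exponentially.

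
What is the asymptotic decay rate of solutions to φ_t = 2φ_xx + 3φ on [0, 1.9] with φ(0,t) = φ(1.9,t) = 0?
Eigenvalues: λₙ = 2n²π²/1.9² - 3.
First three modes:
  n=1: λ₁ = 2π²/1.9² - 3 ≈ 2.468
  n=2: λ₂ = 8π²/1.9² - 3 ≈ 18.872
  n=3: λ₃ = 18π²/1.9² - 3 ≈ 46.211
Since 2π²/1.9² ≈ 5.468 > 3, all λₙ > 0.
The n=1 mode decays slowest → dominates as t → ∞.
Asymptotic: φ ~ c₁ sin(πx/1.9) e^{-λ₁t} with decay rate λ₁ ≈ 2.468.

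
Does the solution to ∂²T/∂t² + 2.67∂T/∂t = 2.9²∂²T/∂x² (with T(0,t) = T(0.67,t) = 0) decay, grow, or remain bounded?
T → 0. Damping (γ=2.67) dissipates energy; oscillations decay exponentially.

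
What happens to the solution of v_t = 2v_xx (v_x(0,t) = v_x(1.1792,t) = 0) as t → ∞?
v → constant (steady state). Heat is conserved (no flux at boundaries); solution approaches the spatial average.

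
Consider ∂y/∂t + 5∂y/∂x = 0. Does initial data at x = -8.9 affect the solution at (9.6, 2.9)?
No. Only data at x = -4.9 affects (9.6, 2.9). Advection has one-way propagation along characteristics.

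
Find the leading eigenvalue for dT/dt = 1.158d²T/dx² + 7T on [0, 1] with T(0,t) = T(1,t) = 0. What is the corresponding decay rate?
Eigenvalues: λₙ = 1.158n²π²/1² - 7.
First three modes:
  n=1: λ₁ = 1.158π² - 7 ≈ 4.429
  n=2: λ₂ = 4.632π² - 7 ≈ 38.716
  n=3: λ₃ = 10.422π² - 7 ≈ 95.861
Since 1.158π² ≈ 11.429 > 7, all λₙ > 0.
The n=1 mode decays slowest → dominates as t → ∞.
Asymptotic: T ~ c₁ sin(πx/1) e^{-λ₁t} with decay rate λ₁ ≈ 4.429.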